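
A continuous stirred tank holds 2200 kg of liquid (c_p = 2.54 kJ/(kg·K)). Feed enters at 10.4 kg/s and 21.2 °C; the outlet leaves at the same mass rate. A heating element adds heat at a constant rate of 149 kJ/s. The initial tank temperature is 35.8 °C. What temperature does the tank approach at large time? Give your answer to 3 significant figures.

26.8 °C

M c_p dT/dt = ṁ c_p (T_in − T) + Q̇.
At steady state dT/dt = 0 ⇒ T_ss = T_in + Q̇/(ṁ c_p) = 21.2 + 149/(10.4·2.54) = 26.841 °C.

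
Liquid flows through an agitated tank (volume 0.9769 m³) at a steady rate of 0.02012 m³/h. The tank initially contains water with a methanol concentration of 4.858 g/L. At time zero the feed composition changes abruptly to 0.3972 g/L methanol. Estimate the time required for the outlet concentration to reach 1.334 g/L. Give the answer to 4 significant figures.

75.77 h

Species balance: V dC/dt = Q(C_in − C) ⇒ τ = V/Q = 48.5537 h.
C(t) = C_in + (C₀ − C_in) e^(−t/τ). Set C = 1.334 and solve for t:
e^(−t/τ) = (C − C_in)/(C₀ − C_in) = (1.334 − 0.3972)/(4.858 − 0.3972) = 0.210007
t = −τ ln(…) = 48.5537 × 1.56061 = 75.7735 h.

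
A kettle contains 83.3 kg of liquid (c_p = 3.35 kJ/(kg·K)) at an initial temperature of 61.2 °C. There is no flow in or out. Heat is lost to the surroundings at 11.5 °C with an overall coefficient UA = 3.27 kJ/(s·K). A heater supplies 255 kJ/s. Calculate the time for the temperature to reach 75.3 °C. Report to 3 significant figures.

58.9 s

Lumped-capacitance energy balance: M c_p dT/dt = UA(T_amb − T) + Q̇.
τ = M c_p/UA = 85.338 s; T_ss = T_amb + Q̇/UA = 11.5 + 255/3.27 = 89.482 °C.
T(t) = T_ss + (T₀ − T_ss)e^(−t/τ); set T = 75.3:
t = −τ ln[(T − T_ss)/(T₀ − T_ss)] = −85.338 · ln(0.50144) = 58.906 s.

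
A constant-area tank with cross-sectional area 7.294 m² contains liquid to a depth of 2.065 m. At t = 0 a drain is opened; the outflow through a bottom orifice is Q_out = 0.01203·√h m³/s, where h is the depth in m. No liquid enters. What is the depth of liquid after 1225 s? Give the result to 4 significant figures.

0.1822 m

Mass balance (ρ constant): A dh/dt = −0.01203 √h.
Separate and integrate: 2(√h − √h₀) = −(0.01203/A) t.
√h = √2.065 − 0.01203·1225/(2·7.294) = 1.43701 − 1.01020 = 0.426814.
h = 0.426814² = 0.182170 m.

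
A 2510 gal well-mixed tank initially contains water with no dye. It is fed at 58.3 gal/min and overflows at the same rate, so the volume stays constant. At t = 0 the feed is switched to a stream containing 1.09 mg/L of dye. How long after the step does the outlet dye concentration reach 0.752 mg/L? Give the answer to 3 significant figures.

Mass balance on the solute (V constant): V dC/dt = Q(C_in − C), so τ = V/Q = 43.053 min.
C(t) = C_in + (C₀ − C_in) e^(−t/τ). Set C = 0.752 and solve for t:
e^(−t/τ) = (C − C_in)/(C₀ − C_in) = (0.752 − 1.09)/(0 − 1.09) = 0.31009
t = −τ ln(…) = 43.053 × 1.1709 = 50.410 min.

50.4 min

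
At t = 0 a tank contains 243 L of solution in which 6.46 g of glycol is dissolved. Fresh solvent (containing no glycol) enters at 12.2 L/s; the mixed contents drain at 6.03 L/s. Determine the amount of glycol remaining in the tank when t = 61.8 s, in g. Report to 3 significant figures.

2.57 g

Let m(t) be the amount of glycol. Volume: V(t) = V₀ + (Q_in − Q_out) t = 243 + 6.1700 t; V(61.8) = 624.31 L.
Solute balance: dm/dt = 0 − Q_out C = −Q_out m/V(t).
dm/m = −Q_out dt/(V₀ + 6.1700 t); integrating gives ln(m/m₀) = −(Q_out/(Q_in−Q_out)) ln(V/V₀).
m = m₀ (V₀/V)^(Q_out/(Q_in−Q_out)) = 6.46 × (243/624.31)^(0.97731) = 2.5689 g.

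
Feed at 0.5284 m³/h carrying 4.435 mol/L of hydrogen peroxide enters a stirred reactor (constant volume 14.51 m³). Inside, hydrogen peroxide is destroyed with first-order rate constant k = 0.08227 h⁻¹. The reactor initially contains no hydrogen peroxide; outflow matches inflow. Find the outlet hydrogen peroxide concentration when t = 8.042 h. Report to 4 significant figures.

0.8369 mol/L

Species balance: V dC/dt = Q C_in − Q C − k V C.
dC/dt = (Q/V) C_in − (Q/V + k) C; effective rate a = Q/V + k = 0.0364163 + 0.08227 = 0.118686 h⁻¹.
C_ss = Q C_in/(Q + kV) = 1.36078 mol/L; C(t) = C_ss + (C₀ − C_ss) e^(−a t).
C(8.042) = 1.36078 + (-1.36078)·e^(−0.118686·8.042) = 1.36078 + (-1.36078)·0.385014 = 0.836862 mol/L.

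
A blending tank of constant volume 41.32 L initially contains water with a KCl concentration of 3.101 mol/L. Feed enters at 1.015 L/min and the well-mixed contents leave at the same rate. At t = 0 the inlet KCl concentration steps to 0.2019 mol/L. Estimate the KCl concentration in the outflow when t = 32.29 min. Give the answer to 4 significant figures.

1.513 mol/L

Unsteady species balance (constant V, well mixed): V dC/dt = Q(C_in − C).
Rewrite as dC/dt + C/τ = C_in/τ, τ = V/Q = 40.7094 min.
C approaches C_in exponentially: C(t) = C_in + (C₀ − C_in) e^(−t/τ).
C(32.29) = 0.2019 + (3.101 − 0.2019)·e^(−32.29/40.7094) = 0.2019 + (2.89910)·0.452402 = 1.51346 mol/L.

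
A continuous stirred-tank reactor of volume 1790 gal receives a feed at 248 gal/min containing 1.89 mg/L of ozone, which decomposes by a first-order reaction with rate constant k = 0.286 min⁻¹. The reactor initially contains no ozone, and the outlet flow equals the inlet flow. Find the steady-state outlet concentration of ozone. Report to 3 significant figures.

0.617 mg/L

Species balance: V dC/dt = Q C_in − Q C − k V C.
Steady state (dC/dt = 0): C_ss = Q C_in/(Q + kV) = C_in/(1 + kV/Q).
C_ss = 248·1.89/(248 + 0.286·1790) = 468.72/759.94 = 0.61679 mg/L.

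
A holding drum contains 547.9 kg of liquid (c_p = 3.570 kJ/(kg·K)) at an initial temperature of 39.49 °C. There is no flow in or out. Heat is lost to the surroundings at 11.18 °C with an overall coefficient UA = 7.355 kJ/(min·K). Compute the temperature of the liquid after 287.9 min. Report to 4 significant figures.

20.77 °C

Heat balance on the well-mixed liquid: M c_p dT/dt = −UA(T − T_amb).
dT/dt = (T_ss − T)/τ with T_ss = T_amb = 11.1800 °C, τ = M c_p/UA = 547.9·3.570/7.355 = 265.942 min.
Solution: T(t) = T_ss + (T₀ − T_ss) e^(−t/τ).
T(287.9) = 11.1800 + (28.3100)·0.338725 = 20.7693 °C.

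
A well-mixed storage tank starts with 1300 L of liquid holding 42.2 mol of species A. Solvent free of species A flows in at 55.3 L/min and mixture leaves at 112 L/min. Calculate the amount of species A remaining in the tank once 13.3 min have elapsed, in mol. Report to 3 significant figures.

Total volume: dV/dt = Q_in − Q_out = -56.700 L/min, so V(t) = 1300 − 56.700 t and V(13.3) = 545.89 L.
No species A enters, so dm/dt = −Q_out · (m/V).
Separate: dm/m = −Q_out dt/V(t) ⇒ ln(m/m₀) = −(Q_out/(Q_in−Q_out)) ln(V/V₀).
m = m₀ (V₀/V)^(Q_out/(Q_in−Q_out)) = 42.2 × (1300/545.89)^(-1.9753) = 7.6022 mol.

7.60 mol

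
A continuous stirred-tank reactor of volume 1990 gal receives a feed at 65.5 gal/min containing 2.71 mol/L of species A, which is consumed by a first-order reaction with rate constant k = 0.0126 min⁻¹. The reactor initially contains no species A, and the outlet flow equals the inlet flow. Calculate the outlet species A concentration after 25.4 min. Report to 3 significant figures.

Accumulation = in − out − consumed: V dC/dt = Q C_in − Q C − k V C.
This is linear with rate a = Q/V + k = 0.045515 min⁻¹.
C_ss = Q C_in/(Q + kV) = 1.9598 mol/L; C(t) = C_ss + (C₀ − C_ss) e^(−a t).
C(25.4) = 1.9598 + (-1.9598)·e^(−0.045515·25.4) = 1.9598 + (-1.9598)·0.31472 = 1.3430 mol/L.

1.34 mol/L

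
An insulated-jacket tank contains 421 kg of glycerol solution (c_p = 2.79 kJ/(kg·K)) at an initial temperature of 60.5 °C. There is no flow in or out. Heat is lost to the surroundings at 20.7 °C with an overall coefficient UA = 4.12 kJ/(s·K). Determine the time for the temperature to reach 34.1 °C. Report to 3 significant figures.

M c_p dT/dt = −UA(T − T_amb).
τ = M c_p/UA = 285.09 s; T_ss = T_amb = 20.700 °C.
T(t) = T_ss + (T₀ − T_ss)e^(−t/τ); set T = 34.1:
t = −τ ln[(T − T_ss)/(T₀ − T_ss)] = −285.09 · ln(0.33668) = 310.36 s.

310 s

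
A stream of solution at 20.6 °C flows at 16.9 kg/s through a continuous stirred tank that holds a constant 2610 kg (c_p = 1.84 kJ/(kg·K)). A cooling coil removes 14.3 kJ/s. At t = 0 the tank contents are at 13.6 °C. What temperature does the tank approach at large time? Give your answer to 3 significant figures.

Energy balance: M c_p dT/dt = ṁ c_p (T_in − T) − 14.3.
At steady state dT/dt = 0 ⇒ T_ss = T_in − Q̇/(ṁ c_p) = 20.6 − 14.3/(16.9·1.84) = 20.140 °C.

20.1 °C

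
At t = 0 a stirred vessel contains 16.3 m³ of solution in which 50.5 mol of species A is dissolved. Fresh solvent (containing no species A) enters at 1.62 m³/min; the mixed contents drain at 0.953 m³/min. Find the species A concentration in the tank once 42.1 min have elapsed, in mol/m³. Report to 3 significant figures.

0.272 mol/m³

Let m(t) be the amount of species A. Volume: V(t) = V₀ + (Q_in − Q_out) t = 16.3 + 0.66700 t; V(42.1) = 44.381 m³.
Solute balance: dm/dt = 0 − Q_out C = −Q_out m/V(t).
Separate: dm/m = −Q_out dt/V(t) ⇒ ln(m/m₀) = −(Q_out/(Q_in−Q_out)) ln(V/V₀).
m = m₀ (V₀/V)^(Q_out/(Q_in−Q_out)) = 50.5 × (16.3/44.381)^(1.4288) = 12.071 mol.
C = m/V = 12.071/44.381 = 0.27200 mol/m³.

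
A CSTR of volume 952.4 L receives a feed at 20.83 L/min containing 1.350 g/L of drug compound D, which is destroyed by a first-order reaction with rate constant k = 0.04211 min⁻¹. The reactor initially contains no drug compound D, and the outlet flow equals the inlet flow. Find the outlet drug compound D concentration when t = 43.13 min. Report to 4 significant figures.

Accumulation = in − out − consumed: V dC/dt = Q C_in − Q C − k V C.
This is linear with rate a = Q/V + k = 0.0639811 min⁻¹.
C_ss = Q C_in/(Q + kV) = 0.461479 g/L; C(t) = C_ss + (C₀ − C_ss) e^(−a t).
C(43.13) = 0.461479 + (-0.461479)·e^(−0.0639811·43.13) = 0.461479 + (-0.461479)·0.0633232 = 0.432257 g/L.

0.4323 g/L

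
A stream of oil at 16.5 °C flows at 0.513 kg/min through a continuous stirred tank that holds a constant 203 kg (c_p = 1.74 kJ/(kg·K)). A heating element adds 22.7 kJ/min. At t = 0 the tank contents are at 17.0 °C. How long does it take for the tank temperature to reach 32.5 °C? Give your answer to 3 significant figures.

385 min

M c_p dT/dt = ṁ c_p (T_in − T) + Q̇.
τ = M/ṁ = 395.71 min; T_ss = T_in + Q̇/(ṁ c_p) = 41.931 °C.
T(t) = T_ss + (T₀ − T_ss) e^(−t/τ). Set T = 32.5:
e^(−t/τ) = (32.5 − 41.931)/(17.0 − 41.931) = 0.37828
t = −395.71 · ln(0.37828) = 384.68 min.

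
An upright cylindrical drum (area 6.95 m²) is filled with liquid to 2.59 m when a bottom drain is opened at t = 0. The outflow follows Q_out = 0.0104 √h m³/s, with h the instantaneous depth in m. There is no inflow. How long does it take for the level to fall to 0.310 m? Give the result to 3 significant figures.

1410 s

A dh/dt = −Q_out = −0.0104 √h.
This is separable: 2 d(√h)/dt = −0.0104/A, so √h = √h₀ − (0.0104/(2A)) t.
t = 2A(√h₀ − √h)/0.0104 = 2·6.95·(√2.59 − √0.310)/0.0104
  = 13.900 × (1.6093 − 0.55678) / 0.0104 = 1406.8 s.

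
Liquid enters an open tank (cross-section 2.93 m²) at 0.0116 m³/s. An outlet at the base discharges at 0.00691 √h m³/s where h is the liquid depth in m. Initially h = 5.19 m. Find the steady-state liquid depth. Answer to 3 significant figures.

2.82 m

Volume balance on the tank: A dh/dt = Q_in − 0.00691 √h. At steady state dh/dt = 0:
Q_in = 0.00691 √h_ss ⇒ √h_ss = 0.0116/0.00691 = 1.6787.
h_ss = 1.6787² = 2.8181 m. (Since h₀ = 5.19 m > h_ss, the level will fall toward this value.)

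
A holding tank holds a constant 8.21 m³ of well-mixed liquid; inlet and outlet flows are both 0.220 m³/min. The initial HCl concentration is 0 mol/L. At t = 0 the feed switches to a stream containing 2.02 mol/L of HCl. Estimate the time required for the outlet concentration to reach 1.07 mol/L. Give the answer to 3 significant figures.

28.2 min

Species balance: V dC/dt = Q(C_in − C) ⇒ τ = V/Q = 37.318 min.
C(t) = C_in + (C₀ − C_in) e^(−t/τ). Set C = 1.07 and solve for t:
e^(−t/τ) = (C − C_in)/(C₀ − C_in) = (1.07 − 2.02)/(0 − 2.02) = 0.47030
t = −τ ln(…) = 37.318 × 0.75439 = 28.152 min.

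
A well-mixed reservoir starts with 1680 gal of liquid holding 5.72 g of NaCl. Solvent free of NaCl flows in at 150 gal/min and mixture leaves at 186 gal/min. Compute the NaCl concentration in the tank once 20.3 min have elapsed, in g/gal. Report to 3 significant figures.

Total volume: dV/dt = Q_in − Q_out = -36.000 gal/min, so V(t) = 1680 − 36.000 t and V(20.3) = 949.20 gal.
Solute balance: dm/dt = 0 − Q_out C = −Q_out m/V(t).
dm/m = −Q_out dt/(V₀ − 36.000 t); integrating gives ln(m/m₀) = −(Q_out/(Q_in−Q_out)) ln(V/V₀).
m = m₀ (V₀/V)^(Q_out/(Q_in−Q_out)) = 5.72 × (1680/949.20)^(-5.1667) = 0.29944 g.
C = m/V = 0.29944/949.20 = 0.00031547 g/gal.

0.000315 g/gal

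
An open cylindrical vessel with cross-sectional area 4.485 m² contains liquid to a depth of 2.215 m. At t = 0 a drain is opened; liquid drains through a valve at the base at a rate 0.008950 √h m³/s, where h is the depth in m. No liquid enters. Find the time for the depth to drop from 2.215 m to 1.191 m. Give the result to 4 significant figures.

With no inflow, A dh/dt = −0.008950 √h.
Separate and integrate: 2(√h − √h₀) = −(0.008950/A) t.
t = 2A(√h₀ − √h)/0.008950 = 2·4.485·(√2.215 − √1.191)/0.008950
  = 8.97000 × (1.48829 − 1.09133) / 0.008950 = 397.845 s.

397.8 s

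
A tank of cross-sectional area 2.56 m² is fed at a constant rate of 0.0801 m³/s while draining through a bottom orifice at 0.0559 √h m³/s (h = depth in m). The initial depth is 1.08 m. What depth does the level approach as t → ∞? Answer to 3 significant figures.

Level balance: A dh/dt = 0.0801 − 0.0559 √h. Setting dh/dt = 0:
Q_in = 0.0559 √h_ss ⇒ √h_ss = 0.0801/0.0559 = 1.4329.
h_ss = 1.4329² = 2.0532 m. (Since h₀ = 1.08 m < h_ss, the level will rise toward this value.)

2.05 m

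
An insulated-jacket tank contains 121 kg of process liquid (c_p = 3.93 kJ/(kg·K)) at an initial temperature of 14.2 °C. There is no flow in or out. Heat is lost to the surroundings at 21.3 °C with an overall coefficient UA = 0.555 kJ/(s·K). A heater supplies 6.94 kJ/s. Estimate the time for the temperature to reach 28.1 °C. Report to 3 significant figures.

1060 s

Lumped-capacitance energy balance: M c_p dT/dt = UA(T_amb − T) + Q̇.
τ = M c_p/UA = 856.81 s; T_ss = T_amb + Q̇/UA = 21.3 + 6.94/0.555 = 33.805 °C.
T(t) = T_ss + (T₀ − T_ss)e^(−t/τ); set T = 28.1:
t = −τ ln[(T − T_ss)/(T₀ − T_ss)] = −856.81 · ln(0.29098) = 1057.7 s.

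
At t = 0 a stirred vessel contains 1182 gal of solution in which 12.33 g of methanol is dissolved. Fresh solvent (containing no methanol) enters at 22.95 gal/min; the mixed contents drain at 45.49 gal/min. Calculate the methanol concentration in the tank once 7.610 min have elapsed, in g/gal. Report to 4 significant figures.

0.008892 g/gal

Total volume: dV/dt = Q_in − Q_out = -22.5400 gal/min, so V(t) = 1182 − 22.5400 t and V(7.610) = 1010.47 gal.
No methanol enters, so dm/dt = −Q_out · (m/V).
Separate: dm/m = −Q_out dt/V(t) ⇒ ln(m/m₀) = −(Q_out/(Q_in−Q_out)) ln(V/V₀).
m = m₀ (V₀/V)^(Q_out/(Q_in−Q_out)) = 12.33 × (1182/1010.47)^(-2.01819) = 8.98539 g.
C = m/V = 8.98539/1010.47 = 0.00889228 g/gal.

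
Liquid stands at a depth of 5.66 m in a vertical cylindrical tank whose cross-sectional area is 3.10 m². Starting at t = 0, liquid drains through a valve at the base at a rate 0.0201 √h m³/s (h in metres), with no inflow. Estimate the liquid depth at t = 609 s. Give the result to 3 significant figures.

0.164 m

A dh/dt = −Q_out = −0.0201 √h.
Separate and integrate: 2(√h − √h₀) = −(0.0201/A) t.
√h = √5.66 − 0.0201·609/(2·3.10) = 2.3791 − 1.9743 = 0.40474.
h = 0.40474² = 0.16381 m.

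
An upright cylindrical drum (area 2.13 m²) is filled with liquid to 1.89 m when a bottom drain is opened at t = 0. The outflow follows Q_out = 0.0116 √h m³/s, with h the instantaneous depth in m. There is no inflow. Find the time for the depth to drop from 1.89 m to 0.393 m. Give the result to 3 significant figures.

275 s

With no inflow, A dh/dt = −0.0116 √h.
This is separable: 2 d(√h)/dt = −0.0116/A, so √h = √h₀ − (0.0116/(2A)) t.
t = 2A(√h₀ − √h)/0.0116 = 2·2.13·(√1.89 − √0.393)/0.0116
  = 4.2600 × (1.3748 − 0.62690) / 0.0116 = 274.65 s.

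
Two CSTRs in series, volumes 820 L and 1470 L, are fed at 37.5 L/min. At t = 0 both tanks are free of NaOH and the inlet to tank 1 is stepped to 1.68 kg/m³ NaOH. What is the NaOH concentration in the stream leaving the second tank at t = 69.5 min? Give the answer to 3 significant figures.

Each tank obeys Vᵢ dCᵢ/dt = Q(Cᵢ₋₁ − Cᵢ), so τᵢ = Vᵢ/Q.
τ₁ = 820/37.5 = 21.867 min; τ₂ = 1470/37.5 = 39.200 min.
Tank 1: C₁ = C_in(1 − e^(−t/τ₁)). Tank 2 (τ₁ ≠ τ₂): C₂ = C_in[1 − (τ₁ e^(−t/τ₁) − τ₂ e^(−t/τ₂))/(τ₁ − τ₂)].
At t = 69.5: e^(−t/τ₁) = 0.041654, e^(−t/τ₂) = 0.16983.
C₂ = 1.68·[1 − (21.867·0.041654 − 39.200·0.16983)/(-17.333)] = 1.68·0.66847 = 1.1230 kg/m³.

1.12 kg/m³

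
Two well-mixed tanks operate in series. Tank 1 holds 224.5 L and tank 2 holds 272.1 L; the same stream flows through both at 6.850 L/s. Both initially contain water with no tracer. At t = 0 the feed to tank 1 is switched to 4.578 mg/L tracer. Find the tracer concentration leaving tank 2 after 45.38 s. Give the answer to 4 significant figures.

1.636 mg/L

Species balance on tank i: dCᵢ/dt = (Cᵢ₋₁ − Cᵢ)/τᵢ with τᵢ = Vᵢ/Q.
τ₁ = 224.5/6.850 = 32.7737 s; τ₂ = 272.1/6.850 = 39.7226 s.
Tank 1: C₁ = C_in(1 − e^(−t/τ₁)). Tank 2 (τ₁ ≠ τ₂): C₂ = C_in[1 − (τ₁ e^(−t/τ₁) − τ₂ e^(−t/τ₂))/(τ₁ − τ₂)].
At t = 45.38: e^(−t/τ₁) = 0.250412, e^(−t/τ₂) = 0.319045.
C₂ = 4.578·[1 − (32.7737·0.250412 − 39.7226·0.319045)/(-6.94891)] = 4.578·0.357255 = 1.63551 mg/L.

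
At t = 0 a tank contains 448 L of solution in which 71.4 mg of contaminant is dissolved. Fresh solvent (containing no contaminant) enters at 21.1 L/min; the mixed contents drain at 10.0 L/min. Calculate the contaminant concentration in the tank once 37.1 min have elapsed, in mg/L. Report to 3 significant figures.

Let m(t) be the amount of contaminant. Volume: V(t) = V₀ + (Q_in − Q_out) t = 448 + 11.100 t; V(37.1) = 859.81 L.
No contaminant enters, so dm/dt = −Q_out · (m/V).
dm/m = −Q_out dt/(V₀ + 11.100 t); integrating gives ln(m/m₀) = −(Q_out/(Q_in−Q_out)) ln(V/V₀).
m = m₀ (V₀/V)^(Q_out/(Q_in−Q_out)) = 71.4 × (448/859.81)^(0.90090) = 39.685 mg.
C = m/V = 39.685/859.81 = 0.046156 mg/L.

0.0462 mg/L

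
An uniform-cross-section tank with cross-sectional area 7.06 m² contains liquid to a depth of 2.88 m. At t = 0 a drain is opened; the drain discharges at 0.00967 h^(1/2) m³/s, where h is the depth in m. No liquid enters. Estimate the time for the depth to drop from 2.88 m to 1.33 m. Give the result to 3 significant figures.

794 s

A dh/dt = −Q_out = −0.00967 √h.
This is separable: 2 d(√h)/dt = −0.00967/A, so √h = √h₀ − (0.00967/(2A)) t.
t = 2A(√h₀ − √h)/0.00967 = 2·7.06·(√2.88 − √1.33)/0.00967
  = 14.120 × (1.6971 − 1.1533) / 0.00967 = 794.05 s.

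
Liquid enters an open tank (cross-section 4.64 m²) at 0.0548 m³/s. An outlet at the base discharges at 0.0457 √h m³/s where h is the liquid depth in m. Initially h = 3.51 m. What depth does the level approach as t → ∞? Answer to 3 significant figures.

Accumulation of liquid (constant cross-section A): A dh/dt = Q_in − 0.0457 √h. At steady state dh/dt = 0:
Q_in = 0.0457 √h_ss ⇒ √h_ss = 0.0548/0.0457 = 1.1991.
h_ss = 1.1991² = 1.4379 m. (Since h₀ = 3.51 m > h_ss, the level will fall toward this value.)

1.44 m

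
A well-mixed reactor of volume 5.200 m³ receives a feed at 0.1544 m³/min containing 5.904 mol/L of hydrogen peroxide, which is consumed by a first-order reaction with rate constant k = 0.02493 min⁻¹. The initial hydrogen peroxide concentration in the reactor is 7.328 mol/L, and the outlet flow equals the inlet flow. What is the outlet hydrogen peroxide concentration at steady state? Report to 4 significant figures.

Accumulation = in − out − consumed: V dC/dt = Q C_in − Q C − k V C.
Steady state (dC/dt = 0): C_ss = Q C_in/(Q + kV) = C_in/(1 + kV/Q).
C_ss = 0.1544·5.904/(0.1544 + 0.02493·5.200) = 0.911578/0.284036 = 3.20937 mol/L.

3.209 mol/L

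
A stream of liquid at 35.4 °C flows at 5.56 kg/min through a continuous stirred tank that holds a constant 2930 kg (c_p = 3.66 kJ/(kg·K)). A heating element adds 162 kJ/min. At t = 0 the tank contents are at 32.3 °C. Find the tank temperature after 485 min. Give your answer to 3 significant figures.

M c_p dT/dt = ṁ c_p (T_in − T) + Q̇.
τ = M/ṁ = 526.98 min; T_ss = T_in + Q̇/(ṁ c_p) = 35.4 + 162/(5.56·3.66) = 43.361 °C.
This is linear first-order; T(t) = T_ss + (T₀ − T_ss) e^(−t/τ).
T(485) = 43.361 + (-11.061)·e^(−485/526.98) = 43.361 + (-11.061)·0.39838 = 38.954 °C.

39.0 °C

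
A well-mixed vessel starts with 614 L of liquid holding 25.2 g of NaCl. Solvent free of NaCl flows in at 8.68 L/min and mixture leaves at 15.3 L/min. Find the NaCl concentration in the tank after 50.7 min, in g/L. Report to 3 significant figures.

Let m(t) be the amount of NaCl. Volume: V(t) = V₀ + (Q_in − Q_out) t = 614 − 6.6200 t; V(50.7) = 278.37 L.
No NaCl enters, so dm/dt = −Q_out · (m/V).
Separate: dm/m = −Q_out dt/V(t) ⇒ ln(m/m₀) = −(Q_out/(Q_in−Q_out)) ln(V/V₀).
m = m₀ (V₀/V)^(Q_out/(Q_in−Q_out)) = 25.2 × (614/278.37)^(-2.3112) = 4.0494 g.
C = m/V = 4.0494/278.37 = 0.014547 g/L.

0.0145 g/L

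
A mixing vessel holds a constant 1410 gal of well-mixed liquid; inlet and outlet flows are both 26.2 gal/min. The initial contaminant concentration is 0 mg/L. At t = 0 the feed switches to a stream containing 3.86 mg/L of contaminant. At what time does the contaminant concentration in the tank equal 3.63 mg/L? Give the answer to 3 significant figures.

Species balance on the tank: V dC/dt = Q(C_in − C), so τ = V/Q = 53.817 min.
C(t) = C_in + (C₀ − C_in) e^(−t/τ). Set C = 3.63 and solve for t:
e^(−t/τ) = (C − C_in)/(C₀ − C_in) = (3.63 − 3.86)/(0 − 3.86) = 0.059585
t = −τ ln(…) = 53.817 × 2.8203 = 151.78 min.

152 min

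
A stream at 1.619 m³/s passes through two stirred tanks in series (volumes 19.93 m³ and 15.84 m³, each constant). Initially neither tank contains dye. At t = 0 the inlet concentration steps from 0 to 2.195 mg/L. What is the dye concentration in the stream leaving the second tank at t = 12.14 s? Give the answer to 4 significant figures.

0.6635 mg/L

Time constants: τᵢ = Vᵢ/Q for each well-mixed tank.
τ₁ = 19.93/1.619 = 12.3101 s; τ₂ = 15.84/1.619 = 9.78382 s.
Solving the cascade with C₁(0)=C₂(0)=0 gives C₂(t) = C_in[1 − (τ₁ e^(−t/τ₁) − τ₂ e^(−t/τ₂))/(τ₁ − τ₂)].
At t = 12.14: e^(−t/τ₁) = 0.372997, e^(−t/τ₂) = 0.289146.
C₂ = 2.195·[1 − (12.3101·0.372997 − 9.78382·0.289146)/(2.52625)] = 2.195·0.302258 = 0.663457 mg/L.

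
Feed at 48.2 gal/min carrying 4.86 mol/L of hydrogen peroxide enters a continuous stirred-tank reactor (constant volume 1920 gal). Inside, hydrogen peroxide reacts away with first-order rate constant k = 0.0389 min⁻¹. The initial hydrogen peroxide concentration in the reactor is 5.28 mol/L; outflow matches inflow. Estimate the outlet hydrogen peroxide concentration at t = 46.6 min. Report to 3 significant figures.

2.08 mol/L

Species balance: V dC/dt = Q C_in − Q C − k V C.
dC/dt = (Q/V) C_in − (Q/V + k) C; effective rate a = Q/V + k = 0.025104 + 0.0389 = 0.064004 min⁻¹.
C_ss = Q C_in/(Q + kV) = 1.9062 mol/L; C(t) = C_ss + (C₀ − C_ss) e^(−a t).
C(46.6) = 1.9062 + (3.3738)·e^(−0.064004·46.6) = 1.9062 + (3.3738)·0.050661 = 2.0771 mol/L.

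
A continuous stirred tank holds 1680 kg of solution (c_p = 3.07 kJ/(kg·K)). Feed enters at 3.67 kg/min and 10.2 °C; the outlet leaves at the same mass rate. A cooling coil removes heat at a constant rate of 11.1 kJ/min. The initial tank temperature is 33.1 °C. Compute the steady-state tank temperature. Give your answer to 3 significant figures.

M c_p dT/dt = ṁ c_p (T_in − T) − Q̇.
At steady state dT/dt = 0 ⇒ T_ss = T_in − Q̇/(ṁ c_p) = 10.2 − 11.1/(3.67·3.07) = 9.2148 °C.

9.21 °C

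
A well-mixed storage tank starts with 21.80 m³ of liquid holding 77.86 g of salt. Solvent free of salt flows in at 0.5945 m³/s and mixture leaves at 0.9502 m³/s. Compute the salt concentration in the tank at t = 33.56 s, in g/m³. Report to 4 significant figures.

0.9487 g/m³

Total volume: dV/dt = Q_in − Q_out = -0.355700 m³/s, so V(t) = 21.80 − 0.355700 t and V(33.56) = 9.86271 m³.
Species balance (pure solvent in): dm/dt = −Q_out · m/V(t).
dm/m = −Q_out dt/(V₀ − 0.355700 t); integrating gives ln(m/m₀) = −(Q_out/(Q_in−Q_out)) ln(V/V₀).
m = m₀ (V₀/V)^(Q_out/(Q_in−Q_out)) = 77.86 × (21.80/9.86271)^(-2.67135) = 9.35706 g.
C = m/V = 9.35706/9.86271 = 0.948732 g/m³.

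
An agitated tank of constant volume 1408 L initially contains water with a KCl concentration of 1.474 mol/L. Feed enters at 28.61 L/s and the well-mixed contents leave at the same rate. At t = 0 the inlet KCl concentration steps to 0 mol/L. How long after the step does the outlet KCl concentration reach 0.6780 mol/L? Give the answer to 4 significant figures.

38.22 s

Species balance: V dC/dt = Q(C_in − C) ⇒ τ = V/Q = 49.2136 s.
C(t) = C_in + (C₀ − C_in) e^(−t/τ). Set C = 0.6780 and solve for t:
e^(−t/τ) = (C − C_in)/(C₀ − C_in) = (0.6780 − 0)/(1.474 − 0) = 0.459973
t = −τ ln(…) = 49.2136 × 0.776588 = 38.2187 s.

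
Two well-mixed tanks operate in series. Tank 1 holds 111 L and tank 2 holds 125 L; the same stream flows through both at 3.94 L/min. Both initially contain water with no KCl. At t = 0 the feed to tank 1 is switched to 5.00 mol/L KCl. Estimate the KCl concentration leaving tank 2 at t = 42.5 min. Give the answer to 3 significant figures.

2.08 mol/L

Each tank obeys Vᵢ dCᵢ/dt = Q(Cᵢ₋₁ − Cᵢ), so τᵢ = Vᵢ/Q.
τ₁ = 111/3.94 = 28.173 min; τ₂ = 125/3.94 = 31.726 min.
Tank 1: C₁ = C_in(1 − e^(−t/τ₁)). Tank 2 (τ₁ ≠ τ₂): C₂ = C_in[1 − (τ₁ e^(−t/τ₁) − τ₂ e^(−t/τ₂))/(τ₁ − τ₂)].
At t = 42.5: e^(−t/τ₁) = 0.22123, e^(−t/τ₂) = 0.26195.
C₂ = 5.00·[1 − (28.173·0.22123 − 31.726·0.26195)/(-3.5533)] = 5.00·0.41518 = 2.0759 mol/L.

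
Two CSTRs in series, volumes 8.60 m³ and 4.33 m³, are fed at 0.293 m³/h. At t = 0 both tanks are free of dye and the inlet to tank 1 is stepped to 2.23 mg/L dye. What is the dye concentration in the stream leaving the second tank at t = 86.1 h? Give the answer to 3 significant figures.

2.00 mg/L

Species balance on tank i: dCᵢ/dt = (Cᵢ₋₁ − Cᵢ)/τᵢ with τᵢ = Vᵢ/Q.
τ₁ = 8.60/0.293 = 29.352 h; τ₂ = 4.33/0.293 = 14.778 h.
Solving the cascade with C₁(0)=C₂(0)=0 gives C₂(t) = C_in[1 − (τ₁ e^(−t/τ₁) − τ₂ e^(−t/τ₂))/(τ₁ − τ₂)].
At t = 86.1: e^(−t/τ₁) = 0.053215, e^(−t/τ₂) = 0.0029494.
C₂ = 2.23·[1 − (29.352·0.053215 − 14.778·0.0029494)/(14.573)] = 2.23·0.89581 = 1.9977 mg/L.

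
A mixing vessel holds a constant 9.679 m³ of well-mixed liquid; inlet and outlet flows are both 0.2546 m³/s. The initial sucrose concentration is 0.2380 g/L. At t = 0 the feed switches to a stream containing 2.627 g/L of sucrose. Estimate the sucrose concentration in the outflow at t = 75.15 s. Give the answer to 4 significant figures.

Mass balance on the solute (V constant): V dC/dt = Q(C_in − C).
So dC/dt = (C_in − C)/τ with τ = V/Q = 9.679/0.2546 = 38.0165 s.
Integrating: C(t) = C_in + (C₀ − C_in) e^(−t/τ).
C(75.15) = 2.627 + (0.2380 − 2.627)·e^(−75.15/38.0165) = 2.627 + (-2.38900)·0.138515 = 2.29609 g/L.

2.296 g/L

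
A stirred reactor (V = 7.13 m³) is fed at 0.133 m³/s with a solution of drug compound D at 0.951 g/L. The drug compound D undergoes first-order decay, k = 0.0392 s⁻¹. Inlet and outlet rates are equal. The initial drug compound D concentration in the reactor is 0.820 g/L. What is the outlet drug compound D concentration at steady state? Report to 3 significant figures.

V dC/dt = Q(C_in − C) − k V C.
Steady state (dC/dt = 0): C_ss = Q C_in/(Q + kV) = C_in/(1 + kV/Q).
C_ss = 0.133·0.951/(0.133 + 0.0392·7.13) = 0.12648/0.41250 = 0.30663 g/L.

0.307 g/L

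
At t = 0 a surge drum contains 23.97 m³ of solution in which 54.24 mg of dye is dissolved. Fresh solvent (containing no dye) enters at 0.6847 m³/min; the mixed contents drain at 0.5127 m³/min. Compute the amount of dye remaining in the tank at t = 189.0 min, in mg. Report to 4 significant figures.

4.215 mg

Let m(t) be the amount of dye. Volume: V(t) = V₀ + (Q_in − Q_out) t = 23.97 + 0.172000 t; V(189.0) = 56.4780 m³.
Solute balance: dm/dt = 0 − Q_out C = −Q_out m/V(t).
Separate: dm/m = −Q_out dt/V(t) ⇒ ln(m/m₀) = −(Q_out/(Q_in−Q_out)) ln(V/V₀).
m = m₀ (V₀/V)^(Q_out/(Q_in−Q_out)) = 54.24 × (23.97/56.4780)^(2.98081) = 4.21529 mg.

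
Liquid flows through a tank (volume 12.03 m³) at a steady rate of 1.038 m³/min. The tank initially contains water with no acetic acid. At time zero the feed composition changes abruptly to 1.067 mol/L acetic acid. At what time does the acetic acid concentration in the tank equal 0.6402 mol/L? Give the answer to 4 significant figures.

10.62 min

Species balance: V dC/dt = Q(C_in − C) ⇒ τ = V/Q = 11.5896 min.
C(t) = C_in + (C₀ − C_in) e^(−t/τ). Set C = 0.6402 and solve for t:
e^(−t/τ) = (C − C_in)/(C₀ − C_in) = (0.6402 − 1.067)/(0 − 1.067) = 0.400000
t = −τ ln(…) = 11.5896 × 0.916291 = 10.6194 min.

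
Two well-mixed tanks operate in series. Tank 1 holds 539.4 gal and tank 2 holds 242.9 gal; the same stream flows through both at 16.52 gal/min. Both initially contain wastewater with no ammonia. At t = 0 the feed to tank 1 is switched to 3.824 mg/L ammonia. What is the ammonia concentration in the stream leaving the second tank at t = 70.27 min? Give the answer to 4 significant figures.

3.042 mg/L

Species balance on tank i: dCᵢ/dt = (Cᵢ₋₁ − Cᵢ)/τᵢ with τᵢ = Vᵢ/Q.
τ₁ = 539.4/16.52 = 32.6513 min; τ₂ = 242.9/16.52 = 14.7034 min.
Tank 1: C₁ = C_in(1 − e^(−t/τ₁)). Tank 2 (τ₁ ≠ τ₂): C₂ = C_in[1 − (τ₁ e^(−t/τ₁) − τ₂ e^(−t/τ₂))/(τ₁ − τ₂)].
At t = 70.27: e^(−t/τ₁) = 0.116236, e^(−t/τ₂) = 0.00840297.
C₂ = 3.824·[1 − (32.6513·0.116236 − 14.7034·0.00840297)/(17.9479)] = 3.824·0.795425 = 3.04170 mg/L.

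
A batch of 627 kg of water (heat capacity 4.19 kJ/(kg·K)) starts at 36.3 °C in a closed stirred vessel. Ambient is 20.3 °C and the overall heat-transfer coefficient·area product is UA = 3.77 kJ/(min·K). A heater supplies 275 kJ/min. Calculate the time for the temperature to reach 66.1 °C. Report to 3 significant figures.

516 min

Heat balance on the well-mixed liquid: M c_p dT/dt = −UA(T − T_amb) + Q̇.
τ = M c_p/UA = 696.85 min; T_ss = T_amb + Q̇/UA = 20.3 + 275/3.77 = 93.244 °C.
T(t) = T_ss + (T₀ − T_ss)e^(−t/τ); set T = 66.1:
t = −τ ln[(T − T_ss)/(T₀ − T_ss)] = −696.85 · ln(0.47668) = 516.30 min.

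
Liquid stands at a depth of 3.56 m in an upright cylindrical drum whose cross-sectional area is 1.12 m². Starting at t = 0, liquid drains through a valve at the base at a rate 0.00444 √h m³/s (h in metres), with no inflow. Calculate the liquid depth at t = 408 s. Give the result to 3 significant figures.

1.16 m

With no inflow, A dh/dt = −0.00444 √h.
This is separable: 2 d(√h)/dt = −0.00444/A, so √h = √h₀ − (0.00444/(2A)) t.
√h = √3.56 − 0.00444·408/(2·1.12) = 1.8868 − 0.80871 = 1.0781.
h = 1.0781² = 1.1623 m.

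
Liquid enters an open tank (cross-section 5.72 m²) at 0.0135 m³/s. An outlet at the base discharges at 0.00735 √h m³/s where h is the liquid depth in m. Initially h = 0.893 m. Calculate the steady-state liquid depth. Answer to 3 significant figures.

3.37 m

Volume balance on the tank: A dh/dt = Q_in − 0.00735 √h. At steady state dh/dt = 0:
Q_in = 0.00735 √h_ss ⇒ √h_ss = 0.0135/0.00735 = 1.8367.
h_ss = 1.8367² = 3.3736 m. (Since h₀ = 0.893 m < h_ss, the level will rise toward this value.)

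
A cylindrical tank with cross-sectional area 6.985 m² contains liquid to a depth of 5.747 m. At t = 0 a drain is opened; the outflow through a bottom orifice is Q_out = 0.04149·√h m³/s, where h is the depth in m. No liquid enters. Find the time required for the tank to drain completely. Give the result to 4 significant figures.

With no inflow, A dh/dt = −0.04149 √h.
Separate and integrate: 2(√h − √h₀) = −(0.04149/A) t.
Set h = 0: 2√h₀ = (0.04149/A) t_empty ⇒ t_empty = 2A√h₀/0.04149.
t_empty = 2·6.985·√5.747/0.04149 = 13.9700·2.39729/0.04149 = 807.186 s.

807.2 s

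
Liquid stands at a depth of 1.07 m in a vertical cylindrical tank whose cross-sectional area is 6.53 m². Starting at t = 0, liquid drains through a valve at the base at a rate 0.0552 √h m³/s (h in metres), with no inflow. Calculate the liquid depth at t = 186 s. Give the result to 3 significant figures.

0.0616 m

With no inflow, A dh/dt = −0.0552 √h.
This is separable: 2 d(√h)/dt = −0.0552/A, so √h = √h₀ − (0.0552/(2A)) t.
√h = √1.07 − 0.0552·186/(2·6.53) = 1.0344 − 0.78616 = 0.24825.
h = 0.24825² = 0.061629 m.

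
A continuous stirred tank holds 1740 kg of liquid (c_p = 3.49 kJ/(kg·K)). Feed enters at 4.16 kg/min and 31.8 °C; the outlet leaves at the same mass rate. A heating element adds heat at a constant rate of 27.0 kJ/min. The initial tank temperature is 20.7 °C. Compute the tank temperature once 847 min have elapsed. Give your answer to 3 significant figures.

31.9 °C

Heat balance on the well-mixed liquid: M c_p dT/dt = ṁ c_p (T_in − T) + 27.0.
τ = M/ṁ = 418.27 min; T_ss = T_in + Q̇/(ṁ c_p) = 31.8 + 27.0/(4.16·3.49) = 33.660 °C.
This is linear first-order; T(t) = T_ss + (T₀ − T_ss) e^(−t/τ).
T(847) = 33.660 + (-12.960)·e^(−847/418.27) = 33.660 + (-12.960)·0.13199 = 31.949 °C.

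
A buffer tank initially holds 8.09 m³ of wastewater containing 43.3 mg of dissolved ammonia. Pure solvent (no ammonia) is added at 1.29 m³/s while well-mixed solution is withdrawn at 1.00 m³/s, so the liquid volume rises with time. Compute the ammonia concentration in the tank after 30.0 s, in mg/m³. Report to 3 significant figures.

0.208 mg/m³

Total volume: dV/dt = Q_in − Q_out = 0.29000 m³/s, so V(t) = 8.09 + 0.29000 t and V(30.0) = 16.790 m³.
No ammonia enters, so dm/dt = −Q_out · (m/V).
Separate: dm/m = −Q_out dt/V(t) ⇒ ln(m/m₀) = −(Q_out/(Q_in−Q_out)) ln(V/V₀).
m = m₀ (V₀/V)^(Q_out/(Q_in−Q_out)) = 43.3 × (8.09/16.790)^(3.4483) = 3.4917 mg.
C = m/V = 3.4917/16.790 = 0.20796 mg/m³.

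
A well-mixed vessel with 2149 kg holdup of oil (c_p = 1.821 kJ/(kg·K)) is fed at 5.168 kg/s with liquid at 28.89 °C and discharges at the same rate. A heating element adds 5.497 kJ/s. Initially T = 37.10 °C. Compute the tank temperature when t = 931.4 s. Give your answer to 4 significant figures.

30.29 °C

Heat balance on the well-mixed liquid: M c_p dT/dt = ṁ c_p (T_in − T) + 5.497.
τ = M/ṁ = 415.828 s; T_ss = T_in + Q̇/(ṁ c_p) = 28.89 + 5.497/(5.168·1.821) = 29.4741 °C.
This is linear first-order; T(t) = T_ss + (T₀ − T_ss) e^(−t/τ).
T(931.4) = 29.4741 + (7.62589)·e^(−931.4/415.828) = 29.4741 + (7.62589)·0.106473 = 30.2861 °C.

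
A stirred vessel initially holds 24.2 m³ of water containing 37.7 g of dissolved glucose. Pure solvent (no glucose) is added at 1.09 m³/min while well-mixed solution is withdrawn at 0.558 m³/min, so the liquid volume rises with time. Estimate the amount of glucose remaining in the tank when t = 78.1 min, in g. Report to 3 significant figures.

13.2 g

Total volume: dV/dt = Q_in − Q_out = 0.53200 m³/min, so V(t) = 24.2 + 0.53200 t and V(78.1) = 65.749 m³.
Species balance (pure solvent in): dm/dt = −Q_out · m/V(t).
Separate: dm/m = −Q_out dt/V(t) ⇒ ln(m/m₀) = −(Q_out/(Q_in−Q_out)) ln(V/V₀).
m = m₀ (V₀/V)^(Q_out/(Q_in−Q_out)) = 37.7 × (24.2/65.749)^(1.0489) = 13.215 g.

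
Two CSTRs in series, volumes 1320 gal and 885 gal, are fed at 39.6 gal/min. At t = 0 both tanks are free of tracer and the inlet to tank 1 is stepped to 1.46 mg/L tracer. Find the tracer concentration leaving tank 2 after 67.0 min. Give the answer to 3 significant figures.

Time constants: τᵢ = Vᵢ/Q for each well-mixed tank.
τ₁ = 1320/39.6 = 33.333 min; τ₂ = 885/39.6 = 22.348 min.
Tank 1: C₁ = C_in(1 − e^(−t/τ₁)). Tank 2 (τ₁ ≠ τ₂): C₂ = C_in[1 − (τ₁ e^(−t/τ₁) − τ₂ e^(−t/τ₂))/(τ₁ − τ₂)].
At t = 67.0: e^(−t/τ₁) = 0.13399, e^(−t/τ₂) = 0.049888.
C₂ = 1.46·[1 − (33.333·0.13399 − 22.348·0.049888)/(10.985)] = 1.46·0.69491 = 1.0146 mg/L.

1.01 mg/L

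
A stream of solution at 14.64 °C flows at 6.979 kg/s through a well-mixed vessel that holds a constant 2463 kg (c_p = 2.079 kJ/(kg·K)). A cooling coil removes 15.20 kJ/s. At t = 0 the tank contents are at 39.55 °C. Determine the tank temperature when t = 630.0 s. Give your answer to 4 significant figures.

M c_p dT/dt = ṁ c_p (T_in − T) − Q̇.
τ = M/ṁ = 352.916 s; T_ss = T_in − Q̇/(ṁ c_p) = 14.64 − 15.20/(6.979·2.079) = 13.5924 °C.
Integrating: T(t) = T_ss + (T₀ − T_ss) e^(−t/τ).
T(630.0) = 13.5924 + (25.9576)·e^(−630.0/352.916) = 13.5924 + (25.9576)·0.167776 = 17.9475 °C.

17.95 °C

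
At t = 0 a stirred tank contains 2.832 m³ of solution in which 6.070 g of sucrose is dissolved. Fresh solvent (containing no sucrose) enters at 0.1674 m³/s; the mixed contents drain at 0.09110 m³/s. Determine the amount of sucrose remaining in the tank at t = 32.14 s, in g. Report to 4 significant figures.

Total volume: dV/dt = Q_in − Q_out = 0.0763000 m³/s, so V(t) = 2.832 + 0.0763000 t and V(32.14) = 5.28428 m³.
Solute balance: dm/dt = 0 − Q_out C = −Q_out m/V(t).
dm/m = −Q_out dt/(V₀ + 0.0763000 t); integrating gives ln(m/m₀) = −(Q_out/(Q_in−Q_out)) ln(V/V₀).
m = m₀ (V₀/V)^(Q_out/(Q_in−Q_out)) = 6.070 × (2.832/5.28428)^(1.19397) = 2.88238 g.

2.882 g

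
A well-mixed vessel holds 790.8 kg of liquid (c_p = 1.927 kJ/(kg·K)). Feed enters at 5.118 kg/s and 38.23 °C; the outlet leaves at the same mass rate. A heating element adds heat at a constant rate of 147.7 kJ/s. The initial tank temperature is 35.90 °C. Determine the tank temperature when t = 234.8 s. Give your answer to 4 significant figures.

49.42 °C

Energy balance: M c_p dT/dt = ṁ c_p (T_in − T) + 147.7.
Rearrange: dT/dt = (T_ss − T)/τ with τ = M/ṁ = 154.513 s and T_ss = T_in + Q̇/(ṁ c_p) = 53.2061 °C.
T approaches T_ss exponentially: T(t) = T_ss + (T₀ − T_ss) e^(−t/τ).
T(234.8) = 53.2061 + (-17.3061)·e^(−234.8/154.513) = 53.2061 + (-17.3061)·0.218798 = 49.4196 °C.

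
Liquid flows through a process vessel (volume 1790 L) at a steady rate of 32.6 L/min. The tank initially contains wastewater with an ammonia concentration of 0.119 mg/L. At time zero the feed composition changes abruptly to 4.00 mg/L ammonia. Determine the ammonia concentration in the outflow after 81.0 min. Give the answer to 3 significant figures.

Transient balance on the dissolved component: V dC/dt = Q(C_in − C).
Time constant τ = V/Q = 1790/32.6 = 54.908 min.
C approaches C_in exponentially: C(t) = C_in + (C₀ − C_in) e^(−t/τ).
C(81.0) = 4.00 + (0.119 − 4.00)·e^(−81.0/54.908) = 4.00 + (-3.8810)·0.22873 = 3.1123 mg/L.

3.11 mg/L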